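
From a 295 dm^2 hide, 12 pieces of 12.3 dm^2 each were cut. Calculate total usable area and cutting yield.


Usable area = 147.6 dm^2
Yield = 50.0%

Total usable = 12 x 12.3 = 147.6 dm^2
Yield = 147.6 / 295 x 100 = 50.0%


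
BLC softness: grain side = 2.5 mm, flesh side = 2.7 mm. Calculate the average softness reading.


Average = (2.5 + 2.7) / 2
Average = 2.60 mm


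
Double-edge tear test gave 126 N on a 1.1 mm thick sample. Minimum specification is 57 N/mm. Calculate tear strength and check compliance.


Tear strength = 126 / 1.1 = 114.5 N/mm
Required minimum = 57 N/mm
Compliant: Yes


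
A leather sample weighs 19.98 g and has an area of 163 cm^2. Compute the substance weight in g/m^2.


1225.8 g/m^2

Substance weight = mass / area x 10000
SW = 19.98 / 163 x 10000
SW = 1225.8 g/m^2


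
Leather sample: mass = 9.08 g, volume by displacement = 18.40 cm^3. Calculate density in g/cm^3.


0.493 g/cm^3


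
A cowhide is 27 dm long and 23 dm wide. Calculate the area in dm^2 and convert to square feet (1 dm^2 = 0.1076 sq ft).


Area = 27 x 23 = 621 dm^2
Conversion: 621 x 0.1076 = 66.82 sq ft


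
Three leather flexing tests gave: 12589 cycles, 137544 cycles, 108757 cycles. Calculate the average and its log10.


Average = (12589 + 137544 + 108757) / 3 = 86297 cycles
log10(86297) = 4.94


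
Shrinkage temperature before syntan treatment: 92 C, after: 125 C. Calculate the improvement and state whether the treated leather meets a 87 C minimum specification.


Improvement = 33 C
Meets 87 C spec: Yes

Improvement = 125 - 92 = 33 C
Spec check: 125 C >= 87 C? Yes


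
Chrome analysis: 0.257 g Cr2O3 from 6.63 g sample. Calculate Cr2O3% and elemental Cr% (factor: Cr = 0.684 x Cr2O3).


Cr2O3 = 3.88%
Cr = 2.65%


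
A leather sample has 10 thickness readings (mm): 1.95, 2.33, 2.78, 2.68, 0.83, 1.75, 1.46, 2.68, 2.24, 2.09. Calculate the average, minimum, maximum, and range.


Sum = 20.79
Average = 20.79 / 10 = 2.08 mm
Minimum = 0.83 mm
Maximum = 2.78 mm
Range = 2.78 - 0.83 = 1.95 mm


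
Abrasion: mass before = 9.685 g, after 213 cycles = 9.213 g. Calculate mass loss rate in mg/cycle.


Mass loss = 9.685 - 9.213 = 0.472 g
Rate = 0.472 / 213 x 1000 = 2.216 mg/cycle


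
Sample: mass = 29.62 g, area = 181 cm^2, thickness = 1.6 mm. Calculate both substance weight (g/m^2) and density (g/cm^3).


SW = 29.62 / 181 x 10000 = 1636.5 g/m^2
Volume = 181 x 1.6 / 10 = 28.96 cm^3
Density = 29.62 / 28.96 = 1.023 g/cm^3


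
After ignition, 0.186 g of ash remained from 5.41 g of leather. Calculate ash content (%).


3.44%

Ash% = 0.186 / 5.41 x 100
Ash% = 3.44%


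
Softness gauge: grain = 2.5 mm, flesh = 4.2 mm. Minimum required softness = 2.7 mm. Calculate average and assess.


Average = (2.5 + 4.2) / 2 = 3.35 mm
Minimum = 2.7 mm
Meets requirement: Yes


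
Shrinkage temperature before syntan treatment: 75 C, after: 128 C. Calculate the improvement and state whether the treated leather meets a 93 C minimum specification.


Improvement = 128 - 75 = 53 C
Spec check: 128 C >= 93 C? Yes


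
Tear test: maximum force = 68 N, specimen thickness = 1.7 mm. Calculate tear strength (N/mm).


Tear strength = force / thickness
Tear = 68 / 1.7 = 40.0 N/mm


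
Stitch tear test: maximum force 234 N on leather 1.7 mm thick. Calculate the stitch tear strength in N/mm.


Stitch tear strength = force / thickness
STS = 234 / 1.7 = 137.6 N/mm


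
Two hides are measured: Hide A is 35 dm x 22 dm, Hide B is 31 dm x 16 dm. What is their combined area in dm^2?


Hide A area = 35 x 22 = 770 dm^2
Hide B area = 31 x 16 = 496 dm^2
Total = 770 + 496 = 1266 dm^2


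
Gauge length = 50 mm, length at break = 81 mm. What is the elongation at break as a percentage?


62.0%


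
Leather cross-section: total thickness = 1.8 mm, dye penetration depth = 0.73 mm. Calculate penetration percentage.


40.6%


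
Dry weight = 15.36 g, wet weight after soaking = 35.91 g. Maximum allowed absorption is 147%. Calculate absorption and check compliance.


Absorption = 133.8%
Compliant: Yes

WA = (35.91 - 15.36) / 15.36 x 100 = 133.8%
Maximum allowed: 147%
Compliant: Yes


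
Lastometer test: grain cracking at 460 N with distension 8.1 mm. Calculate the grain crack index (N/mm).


56.8 N/mm

Grain crack index = force / distension
Index = 460 / 8.1 = 56.8 N/mm


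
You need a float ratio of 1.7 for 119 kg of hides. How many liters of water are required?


202.3 L


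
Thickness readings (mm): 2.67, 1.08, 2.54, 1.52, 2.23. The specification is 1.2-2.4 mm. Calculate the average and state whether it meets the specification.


Average = 2.01 mm
Within specification: Yes

Sum = 10.04
Average = 10.04 / 5 = 2.01 mm
Specification range: 1.2 to 2.4 mm
Within spec: Yes


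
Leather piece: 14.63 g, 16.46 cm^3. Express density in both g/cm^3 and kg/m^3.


Density = 14.63 / 16.46 = 0.889 g/cm^3
Convert: 0.889 x 1000 = 889 kg/m^3


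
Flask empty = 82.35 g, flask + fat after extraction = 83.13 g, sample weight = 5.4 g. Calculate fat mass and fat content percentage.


Fat mass = 0.78 g
Fat content = 14.4%

Fat mass = 83.13 - 82.35 = 0.78 g
Fat% = 0.78 / 5.4 x 100 = 14.4%


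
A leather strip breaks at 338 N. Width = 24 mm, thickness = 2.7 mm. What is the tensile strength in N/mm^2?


Cross-sectional area = 24 x 2.7 = 64.8 mm^2
Tensile strength = 338 / 64.8 = 5.22 N/mm^2


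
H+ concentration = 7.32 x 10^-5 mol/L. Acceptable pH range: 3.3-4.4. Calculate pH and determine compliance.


pH = -log10(7.32 x 10^-5) = 4.14
Range: 3.3 to 4.4
Compliant: Yes


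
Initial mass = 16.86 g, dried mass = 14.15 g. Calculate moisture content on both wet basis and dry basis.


Wet basis = 16.1%
Dry basis = 19.2%


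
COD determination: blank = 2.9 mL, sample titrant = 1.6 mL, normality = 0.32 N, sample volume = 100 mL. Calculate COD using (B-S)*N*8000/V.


33.3 mg/L

COD = (2.9 - 1.6) x 0.32 x 8000 / 100
COD = 1.3 x 0.32 x 8000 / 100
COD = 33.3 mg/L


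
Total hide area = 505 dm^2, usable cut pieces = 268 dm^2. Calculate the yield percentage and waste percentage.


Yield = 268 / 505 x 100 = 53.1%
Waste = 505 - 268 = 237 dm^2
Waste% = 100 - 53.1 = 46.9%


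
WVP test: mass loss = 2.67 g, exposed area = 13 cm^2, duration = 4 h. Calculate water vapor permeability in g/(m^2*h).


WVP = mass_loss / (area x time) x 10000
WVP = 2.67 / (13 x 4) x 10000
WVP = 2.67 / 52 x 10000 = 513.46 g/(m^2*h)


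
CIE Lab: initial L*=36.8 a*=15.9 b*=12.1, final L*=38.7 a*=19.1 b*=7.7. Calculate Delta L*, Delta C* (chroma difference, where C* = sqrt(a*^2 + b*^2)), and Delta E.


Delta L* = 1.9
Delta C* = 0.61
Delta E = 5.76

Delta L* = 38.7 - 36.8 = 1.9
C1* = sqrt((15.9)^2 + (12.1)^2) = 19.980
C2* = sqrt((19.1)^2 + (7.7)^2) = 20.594
Delta C* = 20.594 - 19.980 = 0.61
Delta E = sqrt((1.9)^2 + (3.2)^2 + (-4.4)^2) = 5.76


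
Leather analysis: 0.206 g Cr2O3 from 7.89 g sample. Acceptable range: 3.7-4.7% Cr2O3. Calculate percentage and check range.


Cr2O3 = 2.61%
Within range: No

Cr2O3% = 0.206 / 7.89 x 100 = 2.61%
Acceptable range: 3.7 to 4.7%
Within range: No


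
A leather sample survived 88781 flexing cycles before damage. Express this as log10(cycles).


4.95

log10(88781) = 4.95


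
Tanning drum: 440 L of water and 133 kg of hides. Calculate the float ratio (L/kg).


3.3

Float ratio = water / hide weight
Ratio = 440 / 133 = 3.3


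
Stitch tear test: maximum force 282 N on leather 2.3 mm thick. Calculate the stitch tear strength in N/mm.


Stitch tear strength = force / thickness
STS = 282 / 2.3 = 122.6 N/mm


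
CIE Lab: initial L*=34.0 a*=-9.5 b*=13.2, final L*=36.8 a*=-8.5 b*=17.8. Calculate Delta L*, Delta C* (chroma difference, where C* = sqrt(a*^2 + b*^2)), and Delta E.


Delta L* = 36.8 - 34.0 = 2.8
C1* = sqrt((-9.5)^2 + (13.2)^2) = 16.263
C2* = sqrt((-8.5)^2 + (17.8)^2) = 19.725
Delta C* = 19.725 - 16.263 = 3.46
Delta E = sqrt((2.8)^2 + (1.0)^2 + (4.6)^2) = 5.48


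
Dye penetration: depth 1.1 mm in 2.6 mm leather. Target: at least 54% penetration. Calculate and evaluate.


Penetration = 42.3%
Meets target: No


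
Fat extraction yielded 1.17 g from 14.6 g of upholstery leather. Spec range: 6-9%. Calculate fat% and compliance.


Fat% = 1.17 / 14.6 x 100 = 8.0%
Spec range: 6-9%
Compliant: Yes


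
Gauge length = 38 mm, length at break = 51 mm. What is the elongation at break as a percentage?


34.2%

Extension = 51 - 38 = 13 mm
Elongation = 13 / 38 x 100 = 34.2%


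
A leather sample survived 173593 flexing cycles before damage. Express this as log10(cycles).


5.24


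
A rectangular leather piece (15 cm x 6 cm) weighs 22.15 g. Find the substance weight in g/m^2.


2461.1 g/m^2

Area = 15 x 6 = 90 cm^2
SW = 22.15 / 90 x 10000 = 2461.1 g/m^2


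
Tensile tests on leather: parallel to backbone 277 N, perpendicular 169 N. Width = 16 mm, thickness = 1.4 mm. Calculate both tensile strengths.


Parallel = 12.37 N/mm^2
Perpendicular = 7.54 N/mm^2


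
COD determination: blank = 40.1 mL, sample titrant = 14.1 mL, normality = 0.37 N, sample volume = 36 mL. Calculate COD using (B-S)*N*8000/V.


COD = (40.1 - 14.1) x 0.37 x 8000 / 36
COD = 26.0 x 0.37 x 8000 / 36
COD = 2137.8 mg/L


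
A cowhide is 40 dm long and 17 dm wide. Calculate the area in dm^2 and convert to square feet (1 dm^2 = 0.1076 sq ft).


Area = 40 x 17 = 680 dm^2
Conversion: 680 x 0.1076 = 73.17 sq ft


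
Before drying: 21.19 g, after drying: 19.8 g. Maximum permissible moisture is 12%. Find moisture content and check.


Moisture content = 6.6%
Acceptable: Yes

MC = (21.19 - 19.8) / 21.19 x 100 = 6.6%
Maximum: 12%
Acceptable: Yes


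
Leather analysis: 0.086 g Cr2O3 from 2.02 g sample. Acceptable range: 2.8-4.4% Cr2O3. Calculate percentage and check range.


Cr2O3% = 0.086 / 2.02 x 100 = 4.26%
Acceptable range: 2.8 to 4.4%
Within range: Yes


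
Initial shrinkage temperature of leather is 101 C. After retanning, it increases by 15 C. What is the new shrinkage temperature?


116 C

New Ts = 101 + 15 = 116 C


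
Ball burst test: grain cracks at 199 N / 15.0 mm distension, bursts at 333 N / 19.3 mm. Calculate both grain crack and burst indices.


Crack index = 199 / 15.0 = 13.3 N/mm
Burst index = 333 / 19.3 = 17.3 N/mm


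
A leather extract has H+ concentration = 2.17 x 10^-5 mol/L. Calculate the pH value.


pH = 4.66

pH = -log10[H+]
pH = -log10(2.17 x 10^-5) = 4.66


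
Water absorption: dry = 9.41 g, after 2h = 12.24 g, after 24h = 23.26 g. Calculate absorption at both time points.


WA (2h) = (12.24 - 9.41) / 9.41 x 100 = 30.1%
WA (24h) = (23.26 - 9.41) / 9.41 x 100 = 147.2%


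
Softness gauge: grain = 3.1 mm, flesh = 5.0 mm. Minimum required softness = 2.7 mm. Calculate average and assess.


Average = (3.1 + 5.0) / 2 = 4.05 mm
Minimum = 2.7 mm
Meets requirement: Yes


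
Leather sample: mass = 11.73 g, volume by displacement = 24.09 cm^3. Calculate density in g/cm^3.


Density = mass / volume
Density = 11.73 / 24.09 = 0.487 g/cm^3


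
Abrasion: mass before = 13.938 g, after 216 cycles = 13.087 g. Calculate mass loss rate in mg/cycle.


Mass loss = 13.938 - 13.087 = 0.851 g
Rate = 0.851 / 216 x 1000 = 3.940 mg/cycle


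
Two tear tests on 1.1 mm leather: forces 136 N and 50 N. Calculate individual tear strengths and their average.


Tear 1 = 123.6 N/mm
Tear 2 = 45.5 N/mm
Average = 84.6 N/mm

Tear 1 = 136 / 1.1 = 123.6 N/mm
Tear 2 = 50 / 1.1 = 45.5 N/mm
Average = (123.6 + 45.5) / 2 = 84.6 N/mm


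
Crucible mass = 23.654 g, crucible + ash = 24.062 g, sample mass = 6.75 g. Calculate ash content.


Ash mass = 0.408 g
Ash content = 6.04%


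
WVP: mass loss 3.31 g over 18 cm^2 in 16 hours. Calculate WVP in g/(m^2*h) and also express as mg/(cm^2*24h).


WVP = 3.31 / (18 x 16) x 10000 = 114.93 g/(m^2*h)
Mass loss in mg = 3.31 x 1000 = 3310 mg
Per cm^2 per 24h in mg: 3310 x 24 / (18 x 16) = 79440 / 288 = 275.83 mg/(cm^2*24h)


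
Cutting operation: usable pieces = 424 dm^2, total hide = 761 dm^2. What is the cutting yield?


Yield = usable / total x 100
Yield = 424 / 761 x 100 = 55.7%


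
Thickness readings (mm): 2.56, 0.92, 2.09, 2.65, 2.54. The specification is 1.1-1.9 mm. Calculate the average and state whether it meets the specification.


Sum = 10.76
Average = 10.76 / 5 = 2.15 mm
Specification range: 1.1 to 1.9 mm
Within spec: No


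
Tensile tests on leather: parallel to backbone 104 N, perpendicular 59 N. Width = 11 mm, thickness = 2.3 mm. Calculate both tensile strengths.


Parallel = 4.11 N/mm^2
Perpendicular = 2.33 N/mm^2

Area = 11 x 2.3 = 25.3 mm^2
TS (parallel) = 104 / 25.3 = 4.11 N/mm^2
TS (perpendicular) = 59 / 25.3 = 2.33 N/mm^2


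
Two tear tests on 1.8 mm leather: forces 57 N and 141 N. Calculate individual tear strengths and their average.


Tear 1 = 31.7 N/mm
Tear 2 = 78.3 N/mm
Average = 55.0 N/mm


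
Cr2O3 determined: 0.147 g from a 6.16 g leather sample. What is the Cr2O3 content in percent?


Cr2O3% = 0.147 / 6.16 x 100
Cr2O3% = 2.39%


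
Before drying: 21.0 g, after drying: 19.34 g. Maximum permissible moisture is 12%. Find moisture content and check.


MC = (21.0 - 19.34) / 21.0 x 100 = 7.9%
Maximum: 12%
Acceptable: Yes


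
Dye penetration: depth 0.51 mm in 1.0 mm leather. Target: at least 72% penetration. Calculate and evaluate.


Penetration = 51.0%
Meets target: No


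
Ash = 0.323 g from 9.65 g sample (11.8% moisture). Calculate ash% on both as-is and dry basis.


As-is ash% = 0.323 / 9.65 x 100 = 3.35%
Dry mass = 9.65 x (100 - 11.8) / 100 = 8.5113 g
Dry-basis ash% = 0.323 / 8.5113 x 100 = 3.79%


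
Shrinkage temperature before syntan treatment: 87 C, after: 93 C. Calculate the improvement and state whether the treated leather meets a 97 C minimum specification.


Improvement = 93 - 87 = 6 C
Spec check: 93 C >= 97 C? No


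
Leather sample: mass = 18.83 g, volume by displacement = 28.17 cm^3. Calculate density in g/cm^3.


0.668 g/cm^3


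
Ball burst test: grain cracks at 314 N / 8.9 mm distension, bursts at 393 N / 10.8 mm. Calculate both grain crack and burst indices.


Crack index = 314 / 8.9 = 35.3 N/mm
Burst index = 393 / 10.8 = 36.4 N/mm


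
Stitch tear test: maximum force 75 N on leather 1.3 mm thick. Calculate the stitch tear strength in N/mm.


Stitch tear strength = force / thickness
STS = 75 / 1.3 = 57.7 N/mm


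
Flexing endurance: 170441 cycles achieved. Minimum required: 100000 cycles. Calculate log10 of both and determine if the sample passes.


Achieved: log10 = 5.23
Required: log10 = 5.00
Passes: Yes


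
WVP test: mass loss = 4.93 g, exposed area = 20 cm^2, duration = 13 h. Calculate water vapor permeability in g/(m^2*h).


189.62 g/(m^2*h)


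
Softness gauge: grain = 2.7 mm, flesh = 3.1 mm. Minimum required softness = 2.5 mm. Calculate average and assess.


Average softness = 2.90 mm
Meets requirement: Yes

Average = (2.7 + 3.1) / 2 = 2.90 mm
Minimum = 2.5 mm
Meets requirement: Yes


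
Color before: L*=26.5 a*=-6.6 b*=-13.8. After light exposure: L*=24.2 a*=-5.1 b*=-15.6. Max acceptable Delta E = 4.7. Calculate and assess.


dL = -2.3, da = 1.5, db = -1.8
dE = sqrt((-2.3)^2 + (1.5)^2 + (-1.8)^2) = 3.28
Max = 4.7
Passes: Yes


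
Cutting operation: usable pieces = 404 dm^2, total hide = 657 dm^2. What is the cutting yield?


61.5%


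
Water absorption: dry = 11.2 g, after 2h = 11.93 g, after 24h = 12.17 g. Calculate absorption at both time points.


WA (2h) = (11.93 - 11.2) / 11.2 x 100 = 6.5%
WA (24h) = (12.17 - 11.2) / 11.2 x 100 = 8.7%


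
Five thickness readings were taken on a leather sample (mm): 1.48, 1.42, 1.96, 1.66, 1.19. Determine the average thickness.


Sum = 1.48 + 1.42 + 1.96 + 1.66 + 1.19 = 7.71
Average = 7.71 / 5 = 1.54 mm


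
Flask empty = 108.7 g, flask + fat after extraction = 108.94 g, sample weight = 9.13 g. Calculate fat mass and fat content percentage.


Fat mass = 0.24 g
Fat content = 2.6%


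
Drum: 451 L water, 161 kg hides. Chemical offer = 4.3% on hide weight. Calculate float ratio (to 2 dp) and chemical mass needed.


Float ratio = 2.80
Chemical needed = 6.923 kg


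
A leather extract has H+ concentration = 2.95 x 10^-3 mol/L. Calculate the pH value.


pH = 2.53

pH = -log10[H+]
pH = -log10(2.95 x 10^-3) = 2.53


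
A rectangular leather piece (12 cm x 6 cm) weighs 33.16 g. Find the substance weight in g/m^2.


Area = 12 x 6 = 72 cm^2
SW = 33.16 / 72 x 10000 = 4605.6 g/m^2


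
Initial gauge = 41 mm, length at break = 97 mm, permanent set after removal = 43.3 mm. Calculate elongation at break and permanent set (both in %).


Elongation at break = (97 - 41) / 41 x 100 = 136.6%
Permanent set = (43.3 - 41) / 41 x 100 = 5.6%


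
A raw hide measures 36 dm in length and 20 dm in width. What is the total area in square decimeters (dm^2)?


Area = length x width
Area = 36 x 20 = 720 dm^2


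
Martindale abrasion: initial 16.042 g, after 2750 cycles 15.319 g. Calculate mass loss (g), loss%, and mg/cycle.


Mass loss = 0.723 g
Loss = 4.51%
Rate = 0.263 mg/cycle


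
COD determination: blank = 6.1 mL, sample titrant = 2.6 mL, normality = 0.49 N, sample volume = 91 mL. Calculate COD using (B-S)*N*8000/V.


COD = (6.1 - 2.6) x 0.49 x 8000 / 91
COD = 3.5 x 0.49 x 8000 / 91
COD = 150.8 mg/L


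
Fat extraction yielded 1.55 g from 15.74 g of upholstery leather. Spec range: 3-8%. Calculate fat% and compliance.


Fat content = 9.8%
Compliant: No


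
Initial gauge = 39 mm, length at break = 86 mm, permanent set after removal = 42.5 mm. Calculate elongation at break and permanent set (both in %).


Elongation at break = (86 - 39) / 39 x 100 = 120.5%
Permanent set = (42.5 - 39) / 39 x 100 = 9.0%


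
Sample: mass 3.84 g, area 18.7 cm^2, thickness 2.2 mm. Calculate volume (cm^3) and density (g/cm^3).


Volume = 4.114 cm^3
Density = 0.933 g/cm^3


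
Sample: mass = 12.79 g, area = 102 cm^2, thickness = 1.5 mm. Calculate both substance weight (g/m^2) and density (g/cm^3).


SW = 12.79 / 102 x 10000 = 1253.9 g/m^2
Volume = 102 x 1.5 / 10 = 15.30 cm^3
Density = 12.79 / 15.30 = 0.836 g/cm^3


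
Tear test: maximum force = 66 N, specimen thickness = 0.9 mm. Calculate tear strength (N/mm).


73.3 N/mm

Tear strength = force / thickness
Tear = 66 / 0.9 = 73.3 N/mm


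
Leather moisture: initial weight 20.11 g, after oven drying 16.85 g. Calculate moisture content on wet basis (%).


16.2%


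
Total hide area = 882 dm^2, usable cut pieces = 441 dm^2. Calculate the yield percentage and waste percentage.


Yield = 441 / 882 x 100 = 50.0%
Waste = 882 - 441 = 441 dm^2
Waste% = 100 - 50.0 = 50.0%


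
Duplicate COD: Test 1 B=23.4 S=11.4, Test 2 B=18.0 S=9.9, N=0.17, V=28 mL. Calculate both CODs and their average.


COD1 = 582.9 mg/L
COD2 = 393.4 mg/L
Average = 488.2 mg/L


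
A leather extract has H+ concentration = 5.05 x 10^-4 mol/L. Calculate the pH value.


pH = -log10[H+]
pH = -log10(5.05 x 10^-4) = 3.30


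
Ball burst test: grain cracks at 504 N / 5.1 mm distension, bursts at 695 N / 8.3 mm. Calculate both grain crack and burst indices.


Crack index = 98.8 N/mm
Burst index = 83.7 N/mm


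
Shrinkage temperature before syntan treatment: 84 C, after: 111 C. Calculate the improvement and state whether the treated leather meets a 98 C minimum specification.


Improvement = 111 - 84 = 27 C
Spec check: 111 C >= 98 C? Yes


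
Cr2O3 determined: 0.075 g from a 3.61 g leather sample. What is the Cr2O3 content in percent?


Cr2O3% = 0.075 / 3.61 x 100
Cr2O3% = 2.08%


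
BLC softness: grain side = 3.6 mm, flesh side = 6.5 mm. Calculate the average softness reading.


5.05 mm

Average = (3.6 + 6.5) / 2
Average = 5.05 mm


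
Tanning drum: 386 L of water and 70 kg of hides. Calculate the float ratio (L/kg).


5.5


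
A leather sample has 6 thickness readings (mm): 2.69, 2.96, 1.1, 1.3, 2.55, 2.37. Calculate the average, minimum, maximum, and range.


Sum = 12.97
Average = 12.97 / 6 = 2.16 mm
Minimum = 1.1 mm
Maximum = 2.96 mm
Range = 2.96 - 1.1 = 1.86 mm


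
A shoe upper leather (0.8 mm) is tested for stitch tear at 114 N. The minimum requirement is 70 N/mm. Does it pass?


STS = 142.5 N/mm
Passes: Yes

STS = 114 / 0.8 = 142.5 N/mm
Minimum required: 70 N/mm
Passes: Yes


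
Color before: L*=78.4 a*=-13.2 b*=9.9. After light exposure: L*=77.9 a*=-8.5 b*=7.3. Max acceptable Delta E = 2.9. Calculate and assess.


dL = -0.5, da = 4.7, db = -2.6
dE = sqrt((-0.5)^2 + (4.7)^2 + (-2.6)^2) = 5.39
Max = 2.9
Passes: No


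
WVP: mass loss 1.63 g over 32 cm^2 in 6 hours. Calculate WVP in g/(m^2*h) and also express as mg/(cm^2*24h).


WVP = 1.63 / (32 x 6) x 10000 = 84.90 g/(m^2*h)
Mass loss in mg = 1.63 x 1000 = 1630 mg
Per cm^2 per 24h in mg: 1630 x 24 / (32 x 6) = 39120 / 192 = 203.75 mg/(cm^2*24h)


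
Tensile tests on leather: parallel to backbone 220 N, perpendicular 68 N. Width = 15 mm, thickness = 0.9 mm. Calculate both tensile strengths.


Parallel = 16.30 N/mm^2
Perpendicular = 5.04 N/mm^2


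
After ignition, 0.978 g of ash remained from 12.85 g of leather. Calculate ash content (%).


Ash% = 0.978 / 12.85 x 100
Ash% = 7.61%


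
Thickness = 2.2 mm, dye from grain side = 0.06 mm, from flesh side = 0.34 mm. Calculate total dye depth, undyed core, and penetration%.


Total dyed = 0.06 + 0.34 = 0.40 mm
Undyed core = 2.2 - 0.40 = 1.80 mm
Penetration = 0.40 / 2.2 x 100 = 18.2%


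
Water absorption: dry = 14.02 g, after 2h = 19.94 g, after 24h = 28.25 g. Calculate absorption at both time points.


2h absorption = 42.2%
24h absorption = 101.5%

WA (2h) = (19.94 - 14.02) / 14.02 x 100 = 42.2%
WA (24h) = (28.25 - 14.02) / 14.02 x 100 = 101.5%


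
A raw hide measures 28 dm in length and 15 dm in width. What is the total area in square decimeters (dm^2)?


420 dm^2

Area = length x width
Area = 28 x 15 = 420 dm^2


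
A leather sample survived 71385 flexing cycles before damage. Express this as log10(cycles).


4.85

log10(71385) = 4.85


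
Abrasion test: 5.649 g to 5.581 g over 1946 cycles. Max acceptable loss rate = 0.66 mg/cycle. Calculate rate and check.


Rate = 0.035 mg/cycle
Passes: Yes

Loss = 5.649 - 5.581 = 0.068 g
Rate = 0.068 g / 1946 cycles x 1000 = 0.035 mg/cycle
Max = 0.66 mg/cycle
Passes: Yes


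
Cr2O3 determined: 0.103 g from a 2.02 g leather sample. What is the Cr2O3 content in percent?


Cr2O3% = 0.103 / 2.02 x 100
Cr2O3% = 5.10%


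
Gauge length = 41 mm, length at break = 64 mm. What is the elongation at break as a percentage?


Extension = 64 - 41 = 23 mm
Elongation = 23 / 41 x 100 = 56.1%


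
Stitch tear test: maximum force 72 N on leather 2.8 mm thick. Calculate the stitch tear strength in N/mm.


Stitch tear strength = force / thickness
STS = 72 / 2.8 = 25.7 N/mm


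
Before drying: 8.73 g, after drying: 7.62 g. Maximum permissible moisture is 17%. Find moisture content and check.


Moisture content = 12.7%
Acceptable: Yes


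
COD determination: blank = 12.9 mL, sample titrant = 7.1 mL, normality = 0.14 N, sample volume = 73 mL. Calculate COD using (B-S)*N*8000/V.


89.0 mg/L


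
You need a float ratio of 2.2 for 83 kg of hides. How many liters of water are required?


182.6 L

Water = hide weight x target ratio
Water = 83 x 2.2 = 182.6 L


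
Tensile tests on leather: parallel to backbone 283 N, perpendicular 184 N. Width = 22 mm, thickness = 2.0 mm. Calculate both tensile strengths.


Area = 22 x 2.0 = 44.0 mm^2
TS (parallel) = 283 / 44.0 = 6.43 N/mm^2
TS (perpendicular) = 184 / 44.0 = 4.18 N/mm^2


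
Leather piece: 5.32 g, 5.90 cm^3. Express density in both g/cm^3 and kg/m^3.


0.902 g/cm^3
902 kg/m^3


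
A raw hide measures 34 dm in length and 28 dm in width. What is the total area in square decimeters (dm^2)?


952 dm^2


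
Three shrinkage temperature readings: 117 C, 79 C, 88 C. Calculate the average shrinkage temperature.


94.7 C

Average = (117 + 79 + 88) / 3
Average = 284 / 3 = 94.7 C


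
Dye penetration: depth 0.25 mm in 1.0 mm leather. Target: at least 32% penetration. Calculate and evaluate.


Penetration = 0.25 / 1.0 x 100 = 25.0%
Target: 32%
Meets target: No


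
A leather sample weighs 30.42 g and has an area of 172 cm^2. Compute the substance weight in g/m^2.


Substance weight = mass / area x 10000
SW = 30.42 / 172 x 10000
SW = 1768.6 g/m^2


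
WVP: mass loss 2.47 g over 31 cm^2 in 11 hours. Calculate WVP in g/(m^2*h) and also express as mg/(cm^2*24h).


WVP = 2.47 / (31 x 11) x 10000 = 72.43 g/(m^2*h)
Mass loss in mg = 2.47 x 1000 = 2470 mg
Per cm^2 per 24h in mg: 2470 x 24 / (31 x 11) = 59280 / 341 = 173.84 mg/(cm^2*24h)


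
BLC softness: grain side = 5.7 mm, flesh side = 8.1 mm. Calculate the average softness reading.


Average = (5.7 + 8.1) / 2
Average = 6.90 mm


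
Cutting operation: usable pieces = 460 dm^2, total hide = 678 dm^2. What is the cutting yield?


Yield = usable / total x 100
Yield = 460 / 678 x 100 = 67.8%


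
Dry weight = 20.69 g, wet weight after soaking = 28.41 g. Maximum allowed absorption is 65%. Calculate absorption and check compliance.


WA = (28.41 - 20.69) / 20.69 x 100 = 37.3%
Maximum allowed: 65%
Compliant: Yes


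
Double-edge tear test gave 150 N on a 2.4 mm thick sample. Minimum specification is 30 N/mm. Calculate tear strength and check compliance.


Tear strength = 62.5 N/mm
Compliant: Yes

Tear strength = 150 / 2.4 = 62.5 N/mm
Required minimum = 30 N/mm
Compliant: Yes


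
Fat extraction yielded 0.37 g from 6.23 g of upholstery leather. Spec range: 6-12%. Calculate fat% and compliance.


Fat% = 0.37 / 6.23 x 100 = 5.9%
Spec range: 6-12%
Compliant: No


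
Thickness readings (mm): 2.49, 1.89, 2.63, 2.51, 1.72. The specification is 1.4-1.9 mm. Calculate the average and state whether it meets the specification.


Average = 2.25 mm
Within specification: No


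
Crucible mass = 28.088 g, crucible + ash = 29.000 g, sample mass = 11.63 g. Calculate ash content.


Ash mass = 0.912 g
Ash content = 7.84%

Ash mass = 29.000 - 28.088 = 0.912 g
Ash% = 0.912 / 11.63 x 100 = 7.84%


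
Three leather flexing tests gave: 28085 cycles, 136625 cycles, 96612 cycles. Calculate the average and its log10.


Average = (28085 + 136625 + 96612) / 3 = 87107 cycles
log10(87107) = 4.94


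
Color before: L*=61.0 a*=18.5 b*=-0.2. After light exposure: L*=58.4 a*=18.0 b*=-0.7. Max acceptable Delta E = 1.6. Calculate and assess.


Delta E = 2.69
Passes: No

dL = -2.6, da = -0.5, db = -0.5
dE = sqrt((-2.6)^2 + (-0.5)^2 + (-0.5)^2) = 2.69
Max = 1.6
Passes: No


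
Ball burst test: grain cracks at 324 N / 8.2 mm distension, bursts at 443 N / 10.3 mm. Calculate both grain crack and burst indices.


Crack index = 39.5 N/mm
Burst index = 43.0 N/mm

Crack index = 324 / 8.2 = 39.5 N/mm
Burst index = 443 / 10.3 = 43.0 N/mm


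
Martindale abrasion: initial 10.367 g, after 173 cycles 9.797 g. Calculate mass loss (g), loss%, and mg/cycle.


Mass loss = 0.570 g
Loss = 5.50%
Rate = 3.295 mg/cycle


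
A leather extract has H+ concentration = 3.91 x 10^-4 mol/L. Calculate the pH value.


pH = -log10[H+]
pH = -log10(3.91 x 10^-4) = 3.41


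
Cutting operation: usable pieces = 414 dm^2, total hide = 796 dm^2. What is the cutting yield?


Yield = usable / total x 100
Yield = 414 / 796 x 100 = 52.0%


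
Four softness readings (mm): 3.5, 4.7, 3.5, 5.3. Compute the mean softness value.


4.25 mm

Sum = 3.5 + 4.7 + 3.5 + 5.3
Mean = 17.0 / 4 = 4.25 mm


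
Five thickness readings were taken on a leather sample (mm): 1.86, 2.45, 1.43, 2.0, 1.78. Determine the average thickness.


1.90 mm


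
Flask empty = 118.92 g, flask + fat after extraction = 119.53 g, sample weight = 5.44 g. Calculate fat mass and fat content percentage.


Fat mass = 119.53 - 118.92 = 0.61 g
Fat% = 0.61 / 5.44 x 100 = 11.2%


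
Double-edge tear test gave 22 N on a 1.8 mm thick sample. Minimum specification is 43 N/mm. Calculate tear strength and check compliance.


Tear strength = 12.2 N/mm
Compliant: No


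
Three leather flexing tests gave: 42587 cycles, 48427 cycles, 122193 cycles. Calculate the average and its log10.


Average = 71069 cycles
log10 = 4.85

Average = (42587 + 48427 + 122193) / 3 = 71069 cycles
log10(71069) = 4.85


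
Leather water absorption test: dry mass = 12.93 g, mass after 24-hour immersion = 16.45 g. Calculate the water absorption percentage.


27.2%

Water absorbed = 16.45 - 12.93 = 3.52 g
WA% = 3.52 / 12.93 x 100 = 27.2%


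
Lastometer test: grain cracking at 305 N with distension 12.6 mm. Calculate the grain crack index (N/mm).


24.2 N/mm

Grain crack index = force / distension
Index = 305 / 12.6 = 24.2 N/mm


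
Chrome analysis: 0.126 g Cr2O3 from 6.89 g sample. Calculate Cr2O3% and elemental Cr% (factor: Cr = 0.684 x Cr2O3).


Cr2O3 = 1.83%
Cr = 1.25%

Cr2O3% = 0.126 / 6.89 x 100 = 1.83%
Cr% = 1.83 x 0.684 = 1.25%


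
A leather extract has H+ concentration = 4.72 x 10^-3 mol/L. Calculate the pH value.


pH = -log10[H+]
pH = -log10(4.72 x 10^-3) = 2.33


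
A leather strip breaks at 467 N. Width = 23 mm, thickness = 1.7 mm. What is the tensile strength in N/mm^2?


Cross-sectional area = 23 x 1.7 = 39.1 mm^2
Tensile strength = 467 / 39.1 = 11.94 N/mm^2


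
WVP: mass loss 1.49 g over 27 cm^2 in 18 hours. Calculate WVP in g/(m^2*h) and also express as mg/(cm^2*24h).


WVP = 30.66 g/(m^2*h)
Daily rate = 73.58 mg/(cm^2*24h)

WVP = 1.49 / (27 x 18) x 10000 = 30.66 g/(m^2*h)
Mass loss in mg = 1.49 x 1000 = 1490 mg
Per cm^2 per 24h in mg: 1490 x 24 / (27 x 18) = 35760 / 486 = 73.58 mg/(cm^2*24h)


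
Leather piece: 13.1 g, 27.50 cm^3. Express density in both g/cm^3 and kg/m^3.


0.476 g/cm^3
476 kg/m^3

Density = 13.1 / 27.50 = 0.476 g/cm^3
Convert: 0.476 x 1000 = 476 kg/m^3


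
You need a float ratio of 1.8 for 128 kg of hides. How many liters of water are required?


230.4 L


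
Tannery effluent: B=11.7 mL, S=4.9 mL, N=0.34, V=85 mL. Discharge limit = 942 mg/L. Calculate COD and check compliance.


COD = 217.6 mg/L
Compliant: Yes

COD = (11.7 - 4.9) x 0.34 x 8000 / 85 = 217.6 mg/L
Limit: 942 mg/L
Compliant: Yes


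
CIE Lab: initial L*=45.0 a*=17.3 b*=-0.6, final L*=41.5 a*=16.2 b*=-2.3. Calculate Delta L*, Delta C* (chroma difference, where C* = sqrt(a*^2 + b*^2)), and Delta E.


Delta L* = -3.5
Delta C* = -0.95
Delta E = 4.04

Delta L* = 41.5 - 45.0 = -3.5
C1* = sqrt((17.3)^2 + (-0.6)^2) = 17.310
C2* = sqrt((16.2)^2 + (-2.3)^2) = 16.362
Delta C* = 16.362 - 17.310 = -0.95
Delta E = sqrt((-3.5)^2 + (-1.1)^2 + (-1.7)^2) = 4.04


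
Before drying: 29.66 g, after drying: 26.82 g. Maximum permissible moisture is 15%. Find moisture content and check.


MC = (29.66 - 26.82) / 29.66 x 100 = 9.6%
Maximum: 15%
Acceptable: Yes


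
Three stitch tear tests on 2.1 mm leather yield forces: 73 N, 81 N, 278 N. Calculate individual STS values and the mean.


STS1 = 73 / 2.1 = 34.8 N/mm
STS2 = 81 / 2.1 = 38.6 N/mm
STS3 = 278 / 2.1 = 132.4 N/mm
Mean = (34.8 + 38.6 + 132.4) / 3 = 68.6 N/mm


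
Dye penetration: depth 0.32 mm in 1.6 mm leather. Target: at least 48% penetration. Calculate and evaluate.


Penetration = 20.0%
Meets target: No


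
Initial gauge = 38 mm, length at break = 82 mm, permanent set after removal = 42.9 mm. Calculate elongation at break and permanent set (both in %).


Elongation at break = 115.8%
Permanent set = 12.9%

Elongation at break = (82 - 38) / 38 x 100 = 115.8%
Permanent set = (42.9 - 38) / 38 x 100 = 12.9%


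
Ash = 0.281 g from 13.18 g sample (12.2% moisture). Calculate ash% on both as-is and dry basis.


As-is ash = 2.13%
Dry-basis ash = 2.43%

As-is ash% = 0.281 / 13.18 x 100 = 2.13%
Dry mass = 13.18 x (100 - 12.2) / 100 = 11.57204 g
Dry-basis ash% = 0.281 / 11.57204 x 100 = 2.43%


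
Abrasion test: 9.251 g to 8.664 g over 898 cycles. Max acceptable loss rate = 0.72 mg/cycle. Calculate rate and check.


Rate = 0.654 mg/cycle
Passes: Yes


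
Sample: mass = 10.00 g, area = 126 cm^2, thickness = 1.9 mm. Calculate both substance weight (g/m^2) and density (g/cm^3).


Substance weight = 793.7 g/m^2
Density = 0.418 g/cm^3

SW = 10.00 / 126 x 10000 = 793.7 g/m^2
Volume = 126 x 1.9 / 10 = 23.94 cm^3
Density = 10.00 / 23.94 = 0.418 g/cm^3


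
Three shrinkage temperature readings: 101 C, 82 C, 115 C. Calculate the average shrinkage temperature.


Average = (101 + 82 + 115) / 3
Average = 298 / 3 = 99.3 C


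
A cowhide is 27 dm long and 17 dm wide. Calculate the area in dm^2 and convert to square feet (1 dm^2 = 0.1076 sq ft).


Area = 27 x 17 = 459 dm^2
Conversion: 459 x 0.1076 = 49.39 sq ft


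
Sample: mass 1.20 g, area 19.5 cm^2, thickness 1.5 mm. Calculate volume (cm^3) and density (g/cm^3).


Thickness in cm = 1.5 / 10 = 0.15 cm
Volume = 19.5 x 0.15 = 2.925 cm^3
Density = 1.20 / 2.925 = 0.410 g/cm^3


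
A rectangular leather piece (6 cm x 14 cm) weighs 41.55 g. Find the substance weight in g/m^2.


4946.4 g/m^2


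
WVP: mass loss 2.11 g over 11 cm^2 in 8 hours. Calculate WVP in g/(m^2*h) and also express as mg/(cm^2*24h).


WVP = 239.77 g/(m^2*h)
Daily rate = 575.45 mg/(cm^2*24h)


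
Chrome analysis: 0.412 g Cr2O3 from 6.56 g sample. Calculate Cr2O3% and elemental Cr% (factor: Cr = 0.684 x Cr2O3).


Cr2O3% = 0.412 / 6.56 x 100 = 6.28%
Cr% = 6.28 x 0.684 = 4.30%


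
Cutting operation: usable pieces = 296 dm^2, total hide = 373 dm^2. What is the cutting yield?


79.4%

Yield = usable / total x 100
Yield = 296 / 373 x 100 = 79.4%


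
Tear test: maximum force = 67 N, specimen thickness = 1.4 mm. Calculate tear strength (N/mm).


Tear strength = force / thickness
Tear = 67 / 1.4 = 47.9 N/mm


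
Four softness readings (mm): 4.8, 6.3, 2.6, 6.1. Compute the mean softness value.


4.95 mm

Sum = 4.8 + 6.3 + 2.6 + 6.1
Mean = 19.8 / 4 = 4.95 mm


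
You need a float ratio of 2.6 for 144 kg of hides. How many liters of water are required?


374.4 L

Water = hide weight x target ratio
Water = 144 x 2.6 = 374.4 L


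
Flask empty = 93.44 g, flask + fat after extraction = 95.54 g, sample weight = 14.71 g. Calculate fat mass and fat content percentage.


Fat mass = 95.54 - 93.44 = 2.10 g
Fat% = 2.10 / 14.71 x 100 = 14.3%


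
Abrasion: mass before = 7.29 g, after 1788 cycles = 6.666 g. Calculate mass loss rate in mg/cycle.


0.349 mg/cycle

Mass loss = 7.29 - 6.666 = 0.624 g
Rate = 0.624 / 1788 x 1000 = 0.349 mg/cycle


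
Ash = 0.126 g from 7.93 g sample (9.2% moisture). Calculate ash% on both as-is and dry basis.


As-is ash% = 0.126 / 7.93 x 100 = 1.59%
Dry mass = 7.93 x (100 - 9.2) / 100 = 7.20044 g
Dry-basis ash% = 0.126 / 7.20044 x 100 = 1.75%


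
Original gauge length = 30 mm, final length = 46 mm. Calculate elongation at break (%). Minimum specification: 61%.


Extension = 46 - 30 = 16 mm
Elongation = 16 / 30 x 100 = 53.3%
Minimum required: 61%
Meets specification: No


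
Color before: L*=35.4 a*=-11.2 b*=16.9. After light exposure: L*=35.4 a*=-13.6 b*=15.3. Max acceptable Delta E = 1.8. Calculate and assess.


dL = 0.0, da = -2.4, db = -1.6
dE = sqrt((0.0)^2 + (-2.4)^2 + (-1.6)^2) = 2.88
Max = 1.8
Passes: No


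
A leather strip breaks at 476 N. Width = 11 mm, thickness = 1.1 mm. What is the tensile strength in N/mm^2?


39.34 N/mm^2

Cross-sectional area = 11 x 1.1 = 12.1 mm^2
Tensile strength = 476 / 12.1 = 39.34 N/mm^2


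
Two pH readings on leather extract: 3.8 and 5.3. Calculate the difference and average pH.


Difference = |3.8 - 5.3| = 1.5
Average = (3.8 + 5.3) / 2 = 4.55


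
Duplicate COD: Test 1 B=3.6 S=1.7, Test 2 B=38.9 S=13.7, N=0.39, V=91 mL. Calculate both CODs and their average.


COD1 = (3.6 - 1.7) x 0.39 x 8000 / 91 = 65.1 mg/L
COD2 = (38.9 - 13.7) x 0.39 x 8000 / 91 = 864.0 mg/L
Average = (65.1 + 864.0) / 2 = 464.6 mg/L


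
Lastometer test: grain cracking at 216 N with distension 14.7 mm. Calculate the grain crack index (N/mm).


14.7 N/mm


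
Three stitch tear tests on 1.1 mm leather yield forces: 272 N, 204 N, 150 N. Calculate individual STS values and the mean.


STS1 = 272 / 1.1 = 247.3 N/mm
STS2 = 204 / 1.1 = 185.5 N/mm
STS3 = 150 / 1.1 = 136.4 N/mm
Mean = (247.3 + 185.5 + 136.4) / 3 = 189.7 N/mm


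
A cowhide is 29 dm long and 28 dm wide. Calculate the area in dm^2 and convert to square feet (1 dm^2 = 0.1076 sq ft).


Area = 29 x 28 = 812 dm^2
Conversion: 812 x 0.1076 = 87.37 sq ft


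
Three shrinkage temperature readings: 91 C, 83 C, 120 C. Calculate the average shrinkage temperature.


98.0 C

Average = (91 + 83 + 120) / 3
Average = 294 / 3 = 98.0 C


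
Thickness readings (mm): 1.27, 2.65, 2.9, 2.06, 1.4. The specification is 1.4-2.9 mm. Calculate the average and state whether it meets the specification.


Sum = 10.28
Average = 10.28 / 5 = 2.06 mm
Specification range: 1.4 to 2.9 mm
Within spec: Yes


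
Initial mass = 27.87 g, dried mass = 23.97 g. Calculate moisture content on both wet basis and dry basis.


Moisture lost = 27.87 - 23.97 = 3.90 g
Wet basis MC = 3.90 / 27.87 x 100 = 14.0%
Dry basis MC = 3.90 / 23.97 x 100 = 16.3%


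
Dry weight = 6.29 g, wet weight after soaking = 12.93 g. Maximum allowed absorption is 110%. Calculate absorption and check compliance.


WA = (12.93 - 6.29) / 6.29 x 100 = 105.6%
Maximum allowed: 110%
Compliant: Yes


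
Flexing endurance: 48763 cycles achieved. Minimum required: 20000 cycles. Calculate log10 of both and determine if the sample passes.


Achieved: log10 = 4.69
Required: log10 = 4.30
Passes: Yes

log10(48763) = 4.69
log10(20000) = 4.30
Passes: Yes


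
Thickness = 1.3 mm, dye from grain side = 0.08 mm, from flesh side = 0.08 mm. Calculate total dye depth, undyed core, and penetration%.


Total dyed = 0.16 mm
Undyed core = 1.14 mm
Penetration = 12.3%


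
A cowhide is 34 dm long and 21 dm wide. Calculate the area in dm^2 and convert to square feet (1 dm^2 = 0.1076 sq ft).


Area = 34 x 21 = 714 dm^2
Conversion: 714 x 0.1076 = 76.83 sq ft


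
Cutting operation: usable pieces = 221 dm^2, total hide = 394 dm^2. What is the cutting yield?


56.1%

Yield = usable / total x 100
Yield = 221 / 394 x 100 = 56.1%


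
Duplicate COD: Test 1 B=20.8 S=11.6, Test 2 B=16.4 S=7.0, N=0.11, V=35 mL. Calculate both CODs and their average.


COD1 = 231.3 mg/L
COD2 = 236.3 mg/L
Average = 233.8 mg/L


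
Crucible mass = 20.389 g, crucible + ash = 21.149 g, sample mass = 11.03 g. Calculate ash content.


Ash mass = 0.760 g
Ash content = 6.89%

Ash mass = 21.149 - 20.389 = 0.760 g
Ash% = 0.760 / 11.03 x 100 = 6.89%


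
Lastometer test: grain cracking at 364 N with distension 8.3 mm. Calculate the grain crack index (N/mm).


Grain crack index = force / distension
Index = 364 / 8.3 = 43.9 N/mm


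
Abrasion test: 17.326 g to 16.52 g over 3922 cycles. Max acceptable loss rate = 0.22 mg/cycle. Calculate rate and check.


Loss = 17.326 - 16.52 = 0.806 g
Rate = 0.806 g / 3922 cycles x 1000 = 0.206 mg/cycle
Max = 0.22 mg/cycle
Passes: Yes


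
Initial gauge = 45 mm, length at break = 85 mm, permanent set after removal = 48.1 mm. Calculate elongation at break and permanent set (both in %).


Elongation at break = 88.9%
Permanent set = 6.9%


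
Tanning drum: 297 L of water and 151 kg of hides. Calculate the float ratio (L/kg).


Float ratio = water / hide weight
Ratio = 297 / 151 = 2.0
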